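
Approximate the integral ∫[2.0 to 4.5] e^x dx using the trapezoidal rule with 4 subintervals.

f(x) = e^x
a = 2.0, b = 4.5, n = 4
h = (b - a)/n = 0.625000

Trapezoidal rule: (h/2)[f(x₀) + 2f(x₁) + 2f(x₂) + ... + f(xₙ)]

x_0 = 2.0000, f(x_0) = 7.389056, coefficient = 1
x_1 = 2.6250, f(x_1) = 13.804574, coefficient = 2
x_2 = 3.2500, f(x_2) = 25.790340, coefficient = 2
x_3 = 3.8750, f(x_3) = 48.182698, coefficient = 2
x_4 = 4.5000, f(x_4) = 90.017131, coefficient = 1

I ≈ (0.625000/2) × 272.961412 = 85.300441
Exact value: 82.628075
Error: 2.672366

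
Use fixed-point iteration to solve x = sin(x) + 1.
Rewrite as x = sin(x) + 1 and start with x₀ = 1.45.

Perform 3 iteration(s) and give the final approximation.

Equation: x = sin(x) + 1
Fixed-point form: x = sin(x) + 1
x₀ = 1.45

x_1 = g(1.450000) = 1.992713
x_2 = g(1.992713) = 1.912306
x_3 = g(1.912306) = 1.942250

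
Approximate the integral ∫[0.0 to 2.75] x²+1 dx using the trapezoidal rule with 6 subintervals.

f(x) = x²+1
a = 0.0, b = 2.75, n = 6
h = (b - a)/n = 0.458333

Trapezoidal rule: (h/2)[f(x₀) + 2f(x₁) + 2f(x₂) + ... + f(xₙ)]

x_0 = 0.0000, f(x_0) = 1.000000, coefficient = 1
x_1 = 0.4583, f(x_1) = 1.210069, coefficient = 2
x_2 = 0.9167, f(x_2) = 1.840278, coefficient = 2
x_3 = 1.3750, f(x_3) = 2.890625, coefficient = 2
x_4 = 1.8333, f(x_4) = 4.361111, coefficient = 2
x_5 = 2.2917, f(x_5) = 6.251736, coefficient = 2
x_6 = 2.7500, f(x_6) = 8.562500, coefficient = 1

I ≈ (0.458333/2) × 42.670139 = 9.778573
Exact value: 9.682292
Error: 0.096282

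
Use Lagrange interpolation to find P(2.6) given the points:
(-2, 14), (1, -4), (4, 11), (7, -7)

Lagrange interpolation formula:
P(x) = Σ yᵢ × Lᵢ(x)
where Lᵢ(x) = Π_{j≠i} (x - xⱼ)/(xᵢ - xⱼ)

L_0(2.6) = (2.6 - 1)/(-2 - 1) × (2.6 - 4)/(-2 - 4) × (2.6 - 7)/(-2 - 7) = -0.060840
L_1(2.6) = (2.6 - (-2))/(1 - (-2)) × (2.6 - 4)/(1 - 4) × (2.6 - 7)/(1 - 7) = 0.524741
L_2(2.6) = (2.6 - (-2))/(4 - (-2)) × (2.6 - 1)/(4 - 1) × (2.6 - 7)/(4 - 7) = 0.599704
L_3(2.6) = (2.6 - (-2))/(7 - (-2)) × (2.6 - 1)/(7 - 1) × (2.6 - 4)/(7 - 4) = -0.063605

P(2.6) = 14×L_0(2.6) + (-4)×L_1(2.6) + 11×L_2(2.6) + (-7)×L_3(2.6)
P(2.6) = 4.091259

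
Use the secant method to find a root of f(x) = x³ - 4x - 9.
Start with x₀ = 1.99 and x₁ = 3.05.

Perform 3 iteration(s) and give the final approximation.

f(x) = x³ - 4x - 9
x₀ = 1.99, x₁ = 3.05

Secant formula: x_{n+1} = x_n - f(x_n)(x_n - x_{n-1})/(f(x_n) - f(x_{n-1}))

Iteration 1:
  f(1.990000) = -9.079401
  f(3.050000) = 7.172625
  x_2 = 3.050000 - 7.172625×(3.050000 - 1.990000)/(7.172625 - (-9.079401))
       = 2.582182
Iteration 2:
  f(3.050000) = 7.172625
  f(2.582182) = -2.111599
  x_3 = 2.582182 - (-2.111599)×(2.582182 - 3.050000)/(-2.111599 - 7.172625)
       = 2.688583
Iteration 3:
  f(2.582182) = -2.111599
  f(2.688583) = -0.319974
  x_4 = 2.688583 - (-0.319974)×(2.688583 - 2.582182)/(-0.319974 - (-2.111599))
       = 2.707585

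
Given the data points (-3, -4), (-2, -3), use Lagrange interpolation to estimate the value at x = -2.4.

Lagrange interpolation formula:
P(x) = Σ yᵢ × Lᵢ(x)
where Lᵢ(x) = Π_{j≠i} (x - xⱼ)/(xᵢ - xⱼ)

L_0(-2.4) = (-2.4 - (-2))/(-3 - (-2)) = 0.400000
L_1(-2.4) = (-2.4 - (-3))/(-2 - (-3)) = 0.600000

P(-2.4) = (-4)×L_0(-2.4) + (-3)×L_1(-2.4)
P(-2.4) = -3.400000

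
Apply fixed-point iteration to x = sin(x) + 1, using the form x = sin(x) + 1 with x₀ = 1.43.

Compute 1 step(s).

Equation: x = sin(x) + 1
Fixed-point form: x = sin(x) + 1
x₀ = 1.43

x_1 = g(1.430000) = 1.990105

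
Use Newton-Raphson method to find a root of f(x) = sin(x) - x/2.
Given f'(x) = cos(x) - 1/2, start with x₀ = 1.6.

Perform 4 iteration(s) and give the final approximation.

f(x) = sin(x) - x/2
f'(x) = cos(x) - 1/2
x₀ = 1.6

Newton-Raphson formula: x_{n+1} = x_n - f(x_n)/f'(x_n)

Iteration 1:
  f(1.600000) = 0.199574
  f'(1.600000) = -0.529200
  x_1 = 1.600000 - 0.199574/(-0.529200) = 1.977124
Iteration 2:
  f(1.977124) = -0.069983
  f'(1.977124) = -0.895238
  x_2 = 1.977124 - (-0.069983)/(-0.895238) = 1.898951
Iteration 3:
  f(1.898951) = -0.002837
  f'(1.898951) = -0.822297
  x_3 = 1.898951 - (-0.002837)/(-0.822297) = 1.895501
Iteration 4:
  f(1.895501) = -0.000006
  f'(1.895501) = -0.819029
  x_4 = 1.895501 - (-0.000006)/(-0.819029) = 1.895494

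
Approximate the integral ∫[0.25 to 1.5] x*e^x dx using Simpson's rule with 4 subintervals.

f(x) = x*e^x
a = 0.25, b = 1.5, n = 4
h = (b - a)/n = 0.312500

Simpson's rule: (h/3)[f(x₀) + 4f(x₁) + 2f(x₂) + ... + f(xₙ)]

x_0 = 0.2500, f(x_0) = 0.321006, coefficient = 1
x_1 = 0.5625, f(x_1) = 0.987218, coefficient = 4
x_2 = 0.8750, f(x_2) = 2.099016, coefficient = 2
x_3 = 1.1875, f(x_3) = 3.893663, coefficient = 4
x_4 = 1.5000, f(x_4) = 6.722534, coefficient = 1

I ≈ (0.312500/3) × 30.765095 = 3.204697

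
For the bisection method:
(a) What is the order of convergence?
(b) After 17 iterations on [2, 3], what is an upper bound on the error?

(a) Bisection has linear (order 1) convergence; the error is halved each step.

(b) Error bound = (b-a)/2^n = (3 - 2)/2^{17}
    = 1/2^{17}

(a) 1 (linear); (b) error ≤ 7.63e-06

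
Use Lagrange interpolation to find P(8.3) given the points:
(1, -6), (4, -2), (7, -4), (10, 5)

Lagrange interpolation formula:
P(x) = Σ yᵢ × Lᵢ(x)
where Lᵢ(x) = Π_{j≠i} (x - xⱼ)/(xᵢ - xⱼ)

L_0(8.3) = (8.3 - 4)/(1 - 4) × (8.3 - 7)/(1 - 7) × (8.3 - 10)/(1 - 10) = 0.058660
L_1(8.3) = (8.3 - 1)/(4 - 1) × (8.3 - 7)/(4 - 7) × (8.3 - 10)/(4 - 10) = -0.298759
L_2(8.3) = (8.3 - 1)/(7 - 1) × (8.3 - 4)/(7 - 4) × (8.3 - 10)/(7 - 10) = 0.988204
L_3(8.3) = (8.3 - 1)/(10 - 1) × (8.3 - 4)/(10 - 4) × (8.3 - 7)/(10 - 7) = 0.251895

P(8.3) = (-6)×L_0(8.3) + (-2)×L_1(8.3) + (-4)×L_2(8.3) + 5×L_3(8.3)
P(8.3) = -2.447784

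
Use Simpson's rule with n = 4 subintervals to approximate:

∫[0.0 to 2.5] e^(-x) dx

f(x) = e^(-x)
a = 0.0, b = 2.5, n = 4
h = (b - a)/n = 0.625000

Simpson's rule: (h/3)[f(x₀) + 4f(x₁) + 2f(x₂) + ... + f(xₙ)]

x_0 = 0.0000, f(x_0) = 1.000000, coefficient = 1
x_1 = 0.6250, f(x_1) = 0.535261, coefficient = 4
x_2 = 1.2500, f(x_2) = 0.286505, coefficient = 2
x_3 = 1.8750, f(x_3) = 0.153355, coefficient = 4
x_4 = 2.5000, f(x_4) = 0.082085, coefficient = 1

I ≈ (0.625000/3) × 4.409560 = 0.918658
Exact value: 0.917915
Error: 0.000743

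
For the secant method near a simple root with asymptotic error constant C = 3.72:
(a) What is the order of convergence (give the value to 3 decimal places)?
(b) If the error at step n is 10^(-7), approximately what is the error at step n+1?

(a) Secant method has superlinear convergence with order φ = (1+√5)/2 ≈ 1.618.
    This means |e_{n+1}| ≈ C|e_n|^1.618.

(b) With |e_n| = 10^(-7) and C = 3.72:
    |e_{n+1}| ≈ 3.72 × (10^(-7))^1.618 = 3.72 × 10^(-11.33)

(a) ≈ 1.618 (golden ratio); (b) |e_{n+1}| ≈ 1.755e-11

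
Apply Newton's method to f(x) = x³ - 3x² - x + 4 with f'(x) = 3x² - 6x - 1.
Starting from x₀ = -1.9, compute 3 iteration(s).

f(x) = x³ - 3x² - x + 4
f'(x) = 3x² - 6x - 1
x₀ = -1.9

Newton-Raphson formula: x_{n+1} = x_n - f(x_n)/f'(x_n)

Iteration 1:
  f(-1.900000) = -11.789000
  f'(-1.900000) = 21.230000
  x_1 = -1.900000 - (-11.789000)/21.230000 = -1.344701
Iteration 2:
  f(-1.344701) = -2.511476
  f'(-1.344701) = 12.492867
  x_2 = -1.344701 - (-2.511476)/12.492867 = -1.143668
Iteration 3:
  f(-1.143668) = -0.276153
  f'(-1.143668) = 9.785938
  x_3 = -1.143668 - (-0.276153)/9.785938 = -1.115449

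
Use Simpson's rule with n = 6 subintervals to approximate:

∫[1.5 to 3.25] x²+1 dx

f(x) = x²+1
a = 1.5, b = 3.25, n = 6
h = (b - a)/n = 0.291667

Simpson's rule: (h/3)[f(x₀) + 4f(x₁) + 2f(x₂) + ... + f(xₙ)]

x_0 = 1.5000, f(x_0) = 3.250000, coefficient = 1
x_1 = 1.7917, f(x_1) = 4.210069, coefficient = 4
x_2 = 2.0833, f(x_2) = 5.340278, coefficient = 2
x_3 = 2.3750, f(x_3) = 6.640625, coefficient = 4
x_4 = 2.6667, f(x_4) = 8.111111, coefficient = 2
x_5 = 2.9583, f(x_5) = 9.751736, coefficient = 4
x_6 = 3.2500, f(x_6) = 11.562500, coefficient = 1

I ≈ (0.291667/3) × 124.125000 = 12.067708
Exact value: 12.067708
Error: 0.000000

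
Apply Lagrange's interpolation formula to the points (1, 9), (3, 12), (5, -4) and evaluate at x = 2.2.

Lagrange interpolation formula:
P(x) = Σ yᵢ × Lᵢ(x)
where Lᵢ(x) = Π_{j≠i} (x - xⱼ)/(xᵢ - xⱼ)

L_0(2.2) = (2.2 - 3)/(1 - 3) × (2.2 - 5)/(1 - 5) = 0.280000
L_1(2.2) = (2.2 - 1)/(3 - 1) × (2.2 - 5)/(3 - 5) = 0.840000
L_2(2.2) = (2.2 - 1)/(5 - 1) × (2.2 - 3)/(5 - 3) = -0.120000

P(2.2) = 9×L_0(2.2) + 12×L_1(2.2) + (-4)×L_2(2.2)
P(2.2) = 13.080000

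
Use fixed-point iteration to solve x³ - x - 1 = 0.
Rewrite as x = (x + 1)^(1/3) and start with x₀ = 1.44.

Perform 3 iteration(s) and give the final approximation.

Equation: x³ - x - 1 = 0
Fixed-point form: x = (x + 1)^(1/3)
x₀ = 1.44

x_1 = g(1.440000) = 1.346263
x_2 = g(1.346263) = 1.328798
x_3 = g(1.328798) = 1.325492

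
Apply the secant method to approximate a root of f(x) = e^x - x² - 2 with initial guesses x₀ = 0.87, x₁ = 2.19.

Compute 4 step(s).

f(x) = e^x - x² - 2
x₀ = 0.87, x₁ = 2.19

Secant formula: x_{n+1} = x_n - f(x_n)(x_n - x_{n-1})/(f(x_n) - f(x_{n-1}))

Iteration 1:
  f(0.870000) = -0.369989
  f(2.190000) = 2.139113
  x_2 = 2.190000 - 2.139113×(2.190000 - 0.870000)/(2.139113 - (-0.369989))
       = 1.064646
Iteration 2:
  f(2.190000) = 2.139113
  f(1.064646) = -0.233659
  x_3 = 1.064646 - (-0.233659)×(1.064646 - 2.190000)/(-0.233659 - 2.139113)
       = 1.175465
Iteration 3:
  f(1.064646) = -0.233659
  f(1.175465) = -0.142069
  x_4 = 1.175465 - (-0.142069)×(1.175465 - 1.064646)/(-0.142069 - (-0.233659))
       = 1.347361
Iteration 4:
  f(1.175465) = -0.142069
  f(1.347361) = 0.031878
  x_5 = 1.347361 - 0.031878×(1.347361 - 1.175465)/(0.031878 - (-0.142069))
       = 1.315859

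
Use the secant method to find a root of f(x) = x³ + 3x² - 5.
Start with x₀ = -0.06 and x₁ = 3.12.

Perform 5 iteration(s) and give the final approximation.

f(x) = x³ + 3x² - 5
x₀ = -0.06, x₁ = 3.12

Secant formula: x_{n+1} = x_n - f(x_n)(x_n - x_{n-1})/(f(x_n) - f(x_{n-1}))

Iteration 1:
  f(-0.060000) = -4.989416
  f(3.120000) = 54.574528
  x_2 = 3.120000 - 54.574528×(3.120000 - (-0.060000))/(54.574528 - (-4.989416))
       = 0.206375
Iteration 2:
  f(3.120000) = 54.574528
  f(0.206375) = -4.863438
  x_3 = 0.206375 - (-4.863438)×(0.206375 - 3.120000)/(-4.863438 - 54.574528)
       = 0.444779
Iteration 3:
  f(0.206375) = -4.863438
  f(0.444779) = -4.318526
  x_4 = 0.444779 - (-4.318526)×(0.444779 - 0.206375)/(-4.318526 - (-4.863438))
       = 2.334170
Iteration 4:
  f(0.444779) = -4.318526
  f(2.334170) = 24.062410
  x_5 = 2.334170 - 24.062410×(2.334170 - 0.444779)/(24.062410 - (-4.318526))
       = 0.732274
Iteration 5:
  f(2.334170) = 24.062410
  f(0.732274) = -2.998661
  x_6 = 0.732274 - (-2.998661)×(0.732274 - 2.334170)/(-2.998661 - 24.062410)
       = 0.909781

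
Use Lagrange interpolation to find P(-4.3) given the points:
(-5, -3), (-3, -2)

Lagrange interpolation formula:
P(x) = Σ yᵢ × Lᵢ(x)
where Lᵢ(x) = Π_{j≠i} (x - xⱼ)/(xᵢ - xⱼ)

L_0(-4.3) = (-4.3 - (-3))/(-5 - (-3)) = 0.650000
L_1(-4.3) = (-4.3 - (-5))/(-3 - (-5)) = 0.350000

P(-4.3) = (-3)×L_0(-4.3) + (-2)×L_1(-4.3)
P(-4.3) = -2.650000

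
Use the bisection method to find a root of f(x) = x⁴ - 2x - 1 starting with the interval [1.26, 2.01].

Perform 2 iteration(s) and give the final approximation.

f(x) = x⁴ - 2x - 1
Initial interval: [1.26, 2.01]

Iteration 1:
  c_1 = (1.260000 + 2.010000)/2 = 1.635000
  f(c_1) = f(1.635000) = 2.876132
  f(a) × f(c) < 0, new interval: [1.260000, 1.635000]
Iteration 2:
  c_2 = (1.260000 + 1.635000)/2 = 1.447500
  f(c_2) = f(1.447500) = 0.495099
  f(a) × f(c) < 0, new interval: [1.260000, 1.447500]

After 2 iteration(s), the approximation is c_2 = 1.447500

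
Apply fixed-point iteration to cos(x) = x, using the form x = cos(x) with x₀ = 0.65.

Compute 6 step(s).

Equation: cos(x) = x
Fixed-point form: x = cos(x)
x₀ = 0.65

x_1 = g(0.650000) = 0.796084
x_2 = g(0.796084) = 0.699511
x_3 = g(0.699511) = 0.765157
x_4 = g(0.765157) = 0.721273
x_5 = g(0.721273) = 0.750965
x_6 = g(0.750965) = 0.731030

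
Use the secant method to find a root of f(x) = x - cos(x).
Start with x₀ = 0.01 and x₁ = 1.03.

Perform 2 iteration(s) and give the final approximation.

f(x) = x - cos(x)
x₀ = 0.01, x₁ = 1.03

Secant formula: x_{n+1} = x_n - f(x_n)(x_n - x_{n-1})/(f(x_n) - f(x_{n-1}))

Iteration 1:
  f(0.010000) = -0.989950
  f(1.030000) = 0.515181
  x_2 = 1.030000 - 0.515181×(1.030000 - 0.010000)/(0.515181 - (-0.989950))
       = 0.680871
Iteration 2:
  f(1.030000) = 0.515181
  f(0.680871) = -0.096154
  x_3 = 0.680871 - (-0.096154)×(0.680871 - 1.030000)/(-0.096154 - 0.515181)
       = 0.735784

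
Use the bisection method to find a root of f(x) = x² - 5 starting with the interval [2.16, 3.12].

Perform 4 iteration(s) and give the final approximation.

f(x) = x² - 5
Initial interval: [2.16, 3.12]

Iteration 1:
  c_1 = (2.160000 + 3.120000)/2 = 2.640000
  f(c_1) = f(2.640000) = 1.969600
  f(a) × f(c) < 0, new interval: [2.160000, 2.640000]
Iteration 2:
  c_2 = (2.160000 + 2.640000)/2 = 2.400000
  f(c_2) = f(2.400000) = 0.760000
  f(a) × f(c) < 0, new interval: [2.160000, 2.400000]
Iteration 3:
  c_3 = (2.160000 + 2.400000)/2 = 2.280000
  f(c_3) = f(2.280000) = 0.198400
  f(a) × f(c) < 0, new interval: [2.160000, 2.280000]
Iteration 4:
  c_4 = (2.160000 + 2.280000)/2 = 2.220000
  f(c_4) = f(2.220000) = -0.071600
  f(a) × f(c) ≥ 0, new interval: [2.220000, 2.280000]

After 4 iteration(s), the approximation is c_4 = 2.220000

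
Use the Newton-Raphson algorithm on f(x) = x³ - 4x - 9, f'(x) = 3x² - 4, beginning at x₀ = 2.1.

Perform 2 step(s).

f(x) = x³ - 4x - 9
f'(x) = 3x² - 4
x₀ = 2.1

Newton-Raphson formula: x_{n+1} = x_n - f(x_n)/f'(x_n)

Iteration 1:
  f(2.100000) = -8.139000
  f'(2.100000) = 9.230000
  x_1 = 2.100000 - (-8.139000)/9.230000 = 2.981798
Iteration 2:
  f(2.981798) = 5.584341
  f'(2.981798) = 22.673367
  x_2 = 2.981798 - 5.584341/22.673367 = 2.735503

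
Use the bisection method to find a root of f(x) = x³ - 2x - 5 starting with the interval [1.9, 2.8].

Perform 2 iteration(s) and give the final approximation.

f(x) = x³ - 2x - 5
Initial interval: [1.9, 2.8]

Iteration 1:
  c_1 = (1.900000 + 2.800000)/2 = 2.350000
  f(c_1) = f(2.350000) = 3.277875
  f(a) × f(c) < 0, new interval: [1.900000, 2.350000]
Iteration 2:
  c_2 = (1.900000 + 2.350000)/2 = 2.125000
  f(c_2) = f(2.125000) = 0.345703
  f(a) × f(c) < 0, new interval: [1.900000, 2.125000]

After 2 iteration(s), the approximation is c_2 = 2.125000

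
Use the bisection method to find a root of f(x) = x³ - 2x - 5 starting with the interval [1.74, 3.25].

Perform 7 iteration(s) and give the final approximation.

f(x) = x³ - 2x - 5
Initial interval: [1.74, 3.25]

Iteration 1:
  c_1 = (1.740000 + 3.250000)/2 = 2.495000
  f(c_1) = f(2.495000) = 5.541437
  f(a) × f(c) < 0, new interval: [1.740000, 2.495000]
Iteration 2:
  c_2 = (1.740000 + 2.495000)/2 = 2.117500
  f(c_2) = f(2.117500) = 0.259460
  f(a) × f(c) < 0, new interval: [1.740000, 2.117500]
Iteration 3:
  c_3 = (1.740000 + 2.117500)/2 = 1.928750
  f(c_3) = f(1.928750) = -1.682402
  f(a) × f(c) ≥ 0, new interval: [1.928750, 2.117500]
Iteration 4:
  c_4 = (1.928750 + 2.117500)/2 = 2.023125
  f(c_4) = f(2.023125) = -0.765529
  f(a) × f(c) ≥ 0, new interval: [2.023125, 2.117500]
Iteration 5:
  c_5 = (2.023125 + 2.117500)/2 = 2.070312
  f(c_5) = f(2.070312) = -0.266864
  f(a) × f(c) ≥ 0, new interval: [2.070312, 2.117500]
Iteration 6:
  c_6 = (2.070312 + 2.117500)/2 = 2.093906
  f(c_6) = f(2.093906) = -0.007199
  f(a) × f(c) ≥ 0, new interval: [2.093906, 2.117500]
Iteration 7:
  c_7 = (2.093906 + 2.117500)/2 = 2.105703
  f(c_7) = f(2.105703) = 0.125251
  f(a) × f(c) < 0, new interval: [2.093906, 2.105703]

After 7 iteration(s), the approximation is c_7 = 2.105703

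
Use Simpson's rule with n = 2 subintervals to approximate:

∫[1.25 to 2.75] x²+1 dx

f(x) = x²+1
a = 1.25, b = 2.75, n = 2
h = (b - a)/n = 0.750000

Simpson's rule: (h/3)[f(x₀) + 4f(x₁) + 2f(x₂) + ... + f(xₙ)]

x_0 = 1.2500, f(x_0) = 2.562500, coefficient = 1
x_1 = 2.0000, f(x_1) = 5.000000, coefficient = 4
x_2 = 2.7500, f(x_2) = 8.562500, coefficient = 1

I ≈ (0.750000/3) × 31.125000 = 7.781250
Exact value: 7.781250
Error: 0.000000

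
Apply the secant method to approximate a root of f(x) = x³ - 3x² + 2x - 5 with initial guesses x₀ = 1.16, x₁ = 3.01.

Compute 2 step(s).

f(x) = x³ - 3x² + 2x - 5
x₀ = 1.16, x₁ = 3.01

Secant formula: x_{n+1} = x_n - f(x_n)(x_n - x_{n-1})/(f(x_n) - f(x_{n-1}))

Iteration 1:
  f(1.160000) = -5.155904
  f(3.010000) = 1.110601
  x_2 = 3.010000 - 1.110601×(3.010000 - 1.160000)/(1.110601 - (-5.155904))
       = 2.682128
Iteration 2:
  f(3.010000) = 1.110601
  f(2.682128) = -1.922455
  x_3 = 2.682128 - (-1.922455)×(2.682128 - 3.010000)/(-1.922455 - 1.110601)
       = 2.889945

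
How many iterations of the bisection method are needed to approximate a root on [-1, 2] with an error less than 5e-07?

We need (b-a)/2^n ≤ 5e-07
(2 - (-1))/2^n ≤ 5e-07
3/2^n ≤ 5e-07
2^n ≥ 6000000
n ≥ log₂(6000000) = 22.52
n ≥ 23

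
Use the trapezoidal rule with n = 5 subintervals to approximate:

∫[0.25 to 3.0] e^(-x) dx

f(x) = e^(-x)
a = 0.25, b = 3.0, n = 5
h = (b - a)/n = 0.550000

Trapezoidal rule: (h/2)[f(x₀) + 2f(x₁) + 2f(x₂) + ... + f(xₙ)]

x_0 = 0.2500, f(x_0) = 0.778801, coefficient = 1
x_1 = 0.8000, f(x_1) = 0.449329, coefficient = 2
x_2 = 1.3500, f(x_2) = 0.259240, coefficient = 2
x_3 = 1.9000, f(x_3) = 0.149569, coefficient = 2
x_4 = 2.4500, f(x_4) = 0.086294, coefficient = 2
x_5 = 3.0000, f(x_5) = 0.049787, coefficient = 1

I ≈ (0.550000/2) × 2.717451 = 0.747299
Exact value: 0.729014
Error: 0.018285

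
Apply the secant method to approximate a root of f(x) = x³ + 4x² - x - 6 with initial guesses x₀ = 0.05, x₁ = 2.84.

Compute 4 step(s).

f(x) = x³ + 4x² - x - 6
x₀ = 0.05, x₁ = 2.84

Secant formula: x_{n+1} = x_n - f(x_n)(x_n - x_{n-1})/(f(x_n) - f(x_{n-1}))

Iteration 1:
  f(0.050000) = -6.039875
  f(2.840000) = 46.328704
  x_2 = 2.840000 - 46.328704×(2.840000 - 0.050000)/(46.328704 - (-6.039875))
       = 0.371782
Iteration 2:
  f(2.840000) = 46.328704
  f(0.371782) = -5.767507
  x_3 = 0.371782 - (-5.767507)×(0.371782 - 2.840000)/(-5.767507 - 46.328704)
       = 0.645035
Iteration 3:
  f(0.371782) = -5.767507
  f(0.645035) = -4.712374
  x_4 = 0.645035 - (-4.712374)×(0.645035 - 0.371782)/(-4.712374 - (-5.767507))
       = 1.865424
Iteration 4:
  f(0.645035) = -4.712374
  f(1.865424) = 12.545113
  x_5 = 1.865424 - 12.545113×(1.865424 - 0.645035)/(12.545113 - (-4.712374))
       = 0.978278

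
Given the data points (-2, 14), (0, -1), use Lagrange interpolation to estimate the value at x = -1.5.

Lagrange interpolation formula:
P(x) = Σ yᵢ × Lᵢ(x)
where Lᵢ(x) = Π_{j≠i} (x - xⱼ)/(xᵢ - xⱼ)

L_0(-1.5) = (-1.5 - 0)/(-2 - 0) = 0.750000
L_1(-1.5) = (-1.5 - (-2))/(0 - (-2)) = 0.250000

P(-1.5) = 14×L_0(-1.5) + (-1)×L_1(-1.5)
P(-1.5) = 10.250000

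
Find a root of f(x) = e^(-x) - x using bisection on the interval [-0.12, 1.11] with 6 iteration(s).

f(x) = e^(-x) - x
Initial interval: [-0.12, 1.11]

Iteration 1:
  c_1 = (-0.120000 + 1.110000)/2 = 0.495000
  f(c_1) = f(0.495000) = 0.114571
  f(a) × f(c) ≥ 0, new interval: [0.495000, 1.110000]
Iteration 2:
  c_2 = (0.495000 + 1.110000)/2 = 0.802500
  f(c_2) = f(0.802500) = -0.354293
  f(a) × f(c) < 0, new interval: [0.495000, 0.802500]
Iteration 3:
  c_3 = (0.495000 + 0.802500)/2 = 0.648750
  f(c_3) = f(0.648750) = -0.126051
  f(a) × f(c) < 0, new interval: [0.495000, 0.648750]
Iteration 4:
  c_4 = (0.495000 + 0.648750)/2 = 0.571875
  f(c_4) = f(0.571875) = -0.007409
  f(a) × f(c) < 0, new interval: [0.495000, 0.571875]
Iteration 5:
  c_5 = (0.495000 + 0.571875)/2 = 0.533438
  f(c_5) = f(0.533438) = 0.053148
  f(a) × f(c) ≥ 0, new interval: [0.533438, 0.571875]
Iteration 6:
  c_6 = (0.533438 + 0.571875)/2 = 0.552656
  f(c_6) = f(0.552656) = 0.022763
  f(a) × f(c) ≥ 0, new interval: [0.552656, 0.571875]

After 6 iteration(s), the approximation is c_6 = 0.552656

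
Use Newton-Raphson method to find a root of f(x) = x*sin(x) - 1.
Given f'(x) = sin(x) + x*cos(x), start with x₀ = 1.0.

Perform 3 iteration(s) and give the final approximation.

f(x) = x*sin(x) - 1
f'(x) = sin(x) + x*cos(x)
x₀ = 1.0

Newton-Raphson formula: x_{n+1} = x_n - f(x_n)/f'(x_n)

Iteration 1:
  f(1.000000) = -0.158529
  f'(1.000000) = 1.381773
  x_1 = 1.000000 - (-0.158529)/1.381773 = 1.114729
Iteration 2:
  f(1.114729) = 0.000794
  f'(1.114729) = 1.388741
  x_2 = 1.114729 - 0.000794/1.388741 = 1.114157
Iteration 3:
  f(1.114157) = 0.000000
  f'(1.114157) = 1.388809
  x_3 = 1.114157 - 0.000000/1.388809 = 1.114157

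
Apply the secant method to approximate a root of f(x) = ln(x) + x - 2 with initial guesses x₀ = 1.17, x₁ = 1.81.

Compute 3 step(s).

f(x) = ln(x) + x - 2
x₀ = 1.17, x₁ = 1.81

Secant formula: x_{n+1} = x_n - f(x_n)(x_n - x_{n-1})/(f(x_n) - f(x_{n-1}))

Iteration 1:
  f(1.170000) = -0.672996
  f(1.810000) = 0.403327
  x_2 = 1.810000 - 0.403327×(1.810000 - 1.170000)/(0.403327 - (-0.672996))
       = 1.570175
Iteration 2:
  f(1.810000) = 0.403327
  f(1.570175) = 0.021362
  x_3 = 1.570175 - 0.021362×(1.570175 - 1.810000)/(0.021362 - 0.403327)
       = 1.556762
Iteration 3:
  f(1.570175) = 0.021362
  f(1.556762) = -0.000629
  x_4 = 1.556762 - (-0.000629)×(1.556762 - 1.570175)/(-0.000629 - 0.021362)
       = 1.557146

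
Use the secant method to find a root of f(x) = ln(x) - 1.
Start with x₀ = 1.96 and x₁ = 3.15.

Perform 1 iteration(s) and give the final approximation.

f(x) = ln(x) - 1
x₀ = 1.96, x₁ = 3.15

Secant formula: x_{n+1} = x_n - f(x_n)(x_n - x_{n-1})/(f(x_n) - f(x_{n-1}))

Iteration 1:
  f(1.960000) = -0.327056
  f(3.150000) = 0.147402
  x_2 = 3.150000 - 0.147402×(3.150000 - 1.960000)/(0.147402 - (-0.327056))
       = 2.780296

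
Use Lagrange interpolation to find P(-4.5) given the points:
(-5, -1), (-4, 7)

Lagrange interpolation formula:
P(x) = Σ yᵢ × Lᵢ(x)
where Lᵢ(x) = Π_{j≠i} (x - xⱼ)/(xᵢ - xⱼ)

L_0(-4.5) = (-4.5 - (-4))/(-5 - (-4)) = 0.500000
L_1(-4.5) = (-4.5 - (-5))/(-4 - (-5)) = 0.500000

P(-4.5) = (-1)×L_0(-4.5) + 7×L_1(-4.5)
P(-4.5) = 3.000000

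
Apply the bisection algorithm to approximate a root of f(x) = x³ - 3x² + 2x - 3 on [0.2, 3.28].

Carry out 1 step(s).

f(x) = x³ - 3x² + 2x - 3
Initial interval: [0.2, 3.28]

Iteration 1:
  c_1 = (0.200000 + 3.280000)/2 = 1.740000
  f(c_1) = f(1.740000) = -3.334776
  f(a) × f(c) ≥ 0, new interval: [1.740000, 3.280000]

After 1 iteration(s), the approximation is c_1 = 1.740000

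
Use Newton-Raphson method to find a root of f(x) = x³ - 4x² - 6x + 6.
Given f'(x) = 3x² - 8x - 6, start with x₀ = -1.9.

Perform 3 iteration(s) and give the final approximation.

f(x) = x³ - 4x² - 6x + 6
f'(x) = 3x² - 8x - 6
x₀ = -1.9

Newton-Raphson formula: x_{n+1} = x_n - f(x_n)/f'(x_n)

Iteration 1:
  f(-1.900000) = -3.899000
  f'(-1.900000) = 20.030000
  x_1 = -1.900000 - (-3.899000)/20.030000 = -1.705342
Iteration 2:
  f(-1.705342) = -0.360174
  f'(-1.705342) = 16.367310
  x_2 = -1.705342 - (-0.360174)/16.367310 = -1.683336
Iteration 3:
  f(-1.683336) = -0.004404
  f'(-1.683336) = 15.967554
  x_3 = -1.683336 - (-0.004404)/15.967554 = -1.683060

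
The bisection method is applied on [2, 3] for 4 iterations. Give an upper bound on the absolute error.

Bisection error bound: |error| ≤ (b-a)/2^n
|error| ≤ (3 - 2)/2^4 = 1/2^4
|error| ≤ 0.0625000000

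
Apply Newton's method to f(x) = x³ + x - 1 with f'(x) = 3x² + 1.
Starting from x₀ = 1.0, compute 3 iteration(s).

f(x) = x³ + x - 1
f'(x) = 3x² + 1
x₀ = 1.0

Newton-Raphson formula: x_{n+1} = x_n - f(x_n)/f'(x_n)

Iteration 1:
  f(1.000000) = 1.000000
  f'(1.000000) = 4.000000
  x_1 = 1.000000 - 1.000000/4.000000 = 0.750000
Iteration 2:
  f(0.750000) = 0.171875
  f'(0.750000) = 2.687500
  x_2 = 0.750000 - 0.171875/2.687500 = 0.686047
Iteration 3:
  f(0.686047) = 0.008941
  f'(0.686047) = 2.411979
  x_3 = 0.686047 - 0.008941/2.411979 = 0.682340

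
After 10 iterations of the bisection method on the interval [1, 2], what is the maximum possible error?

Bisection error bound: |error| ≤ (b-a)/2^n
|error| ≤ (2 - 1)/2^10 = 1/2^10
|error| ≤ 0.0009765625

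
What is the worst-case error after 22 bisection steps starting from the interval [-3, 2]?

Bisection error bound: |error| ≤ (b-a)/2^n
|error| ≤ (2 - (-3))/2^22 = 5/2^22
|error| ≤ 0.0000011921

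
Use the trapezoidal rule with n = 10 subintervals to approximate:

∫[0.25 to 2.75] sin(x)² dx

f(x) = sin(x)²
a = 0.25, b = 2.75, n = 10
h = (b - a)/n = 0.250000

Trapezoidal rule: (h/2)[f(x₀) + 2f(x₁) + 2f(x₂) + ... + f(xₙ)]

x_0 = 0.2500, f(x_0) = 0.061209, coefficient = 1
x_1 = 0.5000, f(x_1) = 0.229849, coefficient = 2
x_2 = 0.7500, f(x_2) = 0.464631, coefficient = 2
x_3 = 1.0000, f(x_3) = 0.708073, coefficient = 2
x_4 = 1.2500, f(x_4) = 0.900572, coefficient = 2
x_5 = 1.5000, f(x_5) = 0.994996, coefficient = 2
x_6 = 1.7500, f(x_6) = 0.968228, coefficient = 2
x_7 = 2.0000, f(x_7) = 0.826822, coefficient = 2
x_8 = 2.2500, f(x_8) = 0.605398, coefficient = 2
x_9 = 2.5000, f(x_9) = 0.358169, coefficient = 2
x_10 = 2.7500, f(x_10) = 0.145665, coefficient = 1

I ≈ (0.250000/2) × 12.320351 = 1.540044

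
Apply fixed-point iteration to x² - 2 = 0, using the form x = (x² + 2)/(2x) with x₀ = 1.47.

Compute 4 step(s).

Equation: x² - 2 = 0
Fixed-point form: x = (x² + 2)/(2x)
x₀ = 1.47

x_1 = g(1.470000) = 1.415272
x_2 = g(1.415272) = 1.414214
x_3 = g(1.414214) = 1.414214
x_4 = g(1.414214) = 1.414214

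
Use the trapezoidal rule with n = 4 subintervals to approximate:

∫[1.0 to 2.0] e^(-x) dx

f(x) = e^(-x)
a = 1.0, b = 2.0, n = 4
h = (b - a)/n = 0.250000

Trapezoidal rule: (h/2)[f(x₀) + 2f(x₁) + 2f(x₂) + ... + f(xₙ)]

x_0 = 1.0000, f(x_0) = 0.367879, coefficient = 1
x_1 = 1.2500, f(x_1) = 0.286505, coefficient = 2
x_2 = 1.5000, f(x_2) = 0.223130, coefficient = 2
x_3 = 1.7500, f(x_3) = 0.173774, coefficient = 2
x_4 = 2.0000, f(x_4) = 0.135335, coefficient = 1

I ≈ (0.250000/2) × 1.870033 = 0.233754
Exact value: 0.232544
Error: 0.001210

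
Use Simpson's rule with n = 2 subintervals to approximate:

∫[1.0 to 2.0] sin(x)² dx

f(x) = sin(x)²
a = 1.0, b = 2.0, n = 2
h = (b - a)/n = 0.500000

Simpson's rule: (h/3)[f(x₀) + 4f(x₁) + 2f(x₂) + ... + f(xₙ)]

x_0 = 1.0000, f(x_0) = 0.708073, coefficient = 1
x_1 = 1.5000, f(x_1) = 0.994996, coefficient = 4
x_2 = 2.0000, f(x_2) = 0.826822, coefficient = 1

I ≈ (0.500000/3) × 5.514880 = 0.919147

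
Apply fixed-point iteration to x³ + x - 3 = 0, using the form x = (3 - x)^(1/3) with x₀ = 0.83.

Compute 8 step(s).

Equation: x³ + x - 3 = 0
Fixed-point form: x = (3 - x)^(1/3)
x₀ = 0.83

x_1 = g(0.830000) = 1.294653
x_2 = g(1.294653) = 1.194733
x_3 = g(1.194733) = 1.217626
x_4 = g(1.217626) = 1.212457
x_5 = g(1.212457) = 1.213628
x_6 = g(1.213628) = 1.213363
x_7 = g(1.213363) = 1.213423
x_8 = g(1.213423) = 1.213409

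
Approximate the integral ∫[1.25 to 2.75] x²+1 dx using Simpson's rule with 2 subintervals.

f(x) = x²+1
a = 1.25, b = 2.75, n = 2
h = (b - a)/n = 0.750000

Simpson's rule: (h/3)[f(x₀) + 4f(x₁) + 2f(x₂) + ... + f(xₙ)]

x_0 = 1.2500, f(x_0) = 2.562500, coefficient = 1
x_1 = 2.0000, f(x_1) = 5.000000, coefficient = 4
x_2 = 2.7500, f(x_2) = 8.562500, coefficient = 1

I ≈ (0.750000/3) × 31.125000 = 7.781250
Exact value: 7.781250
Error: 0.000000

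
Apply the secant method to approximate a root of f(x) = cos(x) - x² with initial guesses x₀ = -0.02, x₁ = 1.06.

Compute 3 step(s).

f(x) = cos(x) - x²
x₀ = -0.02, x₁ = 1.06

Secant formula: x_{n+1} = x_n - f(x_n)(x_n - x_{n-1})/(f(x_n) - f(x_{n-1}))

Iteration 1:
  f(-0.020000) = 0.999400
  f(1.060000) = -0.634728
  x_2 = 1.060000 - (-0.634728)×(1.060000 - (-0.020000))/(-0.634728 - 0.999400)
       = 0.640506
Iteration 2:
  f(1.060000) = -0.634728
  f(0.640506) = 0.391545
  x_3 = 0.640506 - 0.391545×(0.640506 - 1.060000)/(0.391545 - (-0.634728))
       = 0.800552
Iteration 3:
  f(0.640506) = 0.391545
  f(0.800552) = 0.055427
  x_4 = 0.800552 - 0.055427×(0.800552 - 0.640506)/(0.055427 - 0.391545)
       = 0.826944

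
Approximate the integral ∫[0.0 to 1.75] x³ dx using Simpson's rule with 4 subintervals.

f(x) = x³
a = 0.0, b = 1.75, n = 4
h = (b - a)/n = 0.437500

Simpson's rule: (h/3)[f(x₀) + 4f(x₁) + 2f(x₂) + ... + f(xₙ)]

x_0 = 0.0000, f(x_0) = 0.000000, coefficient = 1
x_1 = 0.4375, f(x_1) = 0.083740, coefficient = 4
x_2 = 0.8750, f(x_2) = 0.669922, coefficient = 2
x_3 = 1.3125, f(x_3) = 2.260986, coefficient = 4
x_4 = 1.7500, f(x_4) = 5.359375, coefficient = 1

I ≈ (0.437500/3) × 16.078125 = 2.344727
Exact value: 2.344727
Error: 0.000000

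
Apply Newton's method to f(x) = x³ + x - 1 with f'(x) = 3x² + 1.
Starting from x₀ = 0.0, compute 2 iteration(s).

f(x) = x³ + x - 1
f'(x) = 3x² + 1
x₀ = 0.0

Newton-Raphson formula: x_{n+1} = x_n - f(x_n)/f'(x_n)

Iteration 1:
  f(0.000000) = -1.000000
  f'(0.000000) = 1.000000
  x_1 = 0.000000 - (-1.000000)/1.000000 = 1.000000
Iteration 2:
  f(1.000000) = 1.000000
  f'(1.000000) = 4.000000
  x_2 = 1.000000 - 1.000000/4.000000 = 0.750000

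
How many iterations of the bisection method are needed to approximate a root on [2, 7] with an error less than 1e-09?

We need (b-a)/2^n ≤ 1e-09
(7 - 2)/2^n ≤ 1e-09
5/2^n ≤ 1e-09
2^n ≥ 5000000000
n ≥ log₂(5000000000) = 32.22
n ≥ 33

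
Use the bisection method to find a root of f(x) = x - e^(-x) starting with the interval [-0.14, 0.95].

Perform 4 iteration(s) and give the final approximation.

f(x) = x - e^(-x)
Initial interval: [-0.14, 0.95]

Iteration 1:
  c_1 = (-0.140000 + 0.950000)/2 = 0.405000
  f(c_1) = f(0.405000) = -0.261977
  f(a) × f(c) ≥ 0, new interval: [0.405000, 0.950000]
Iteration 2:
  c_2 = (0.405000 + 0.950000)/2 = 0.677500
  f(c_2) = f(0.677500) = 0.169615
  f(a) × f(c) < 0, new interval: [0.405000, 0.677500]
Iteration 3:
  c_3 = (0.405000 + 0.677500)/2 = 0.541250
  f(c_3) = f(0.541250) = -0.040770
  f(a) × f(c) ≥ 0, new interval: [0.541250, 0.677500]
Iteration 4:
  c_4 = (0.541250 + 0.677500)/2 = 0.609375
  f(c_4) = f(0.609375) = 0.065684
  f(a) × f(c) < 0, new interval: [0.541250, 0.609375]

After 4 iteration(s), the approximation is c_4 = 0.609375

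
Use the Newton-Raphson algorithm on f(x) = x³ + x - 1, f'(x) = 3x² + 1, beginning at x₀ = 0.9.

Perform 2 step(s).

f(x) = x³ + x - 1
f'(x) = 3x² + 1
x₀ = 0.9

Newton-Raphson formula: x_{n+1} = x_n - f(x_n)/f'(x_n)

Iteration 1:
  f(0.900000) = 0.629000
  f'(0.900000) = 3.430000
  x_1 = 0.900000 - 0.629000/3.430000 = 0.716618
Iteration 2:
  f(0.716618) = 0.084631
  f'(0.716618) = 2.540624
  x_2 = 0.716618 - 0.084631/2.540624 = 0.683307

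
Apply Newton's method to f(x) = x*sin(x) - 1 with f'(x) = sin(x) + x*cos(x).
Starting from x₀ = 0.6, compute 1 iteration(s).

f(x) = x*sin(x) - 1
f'(x) = sin(x) + x*cos(x)
x₀ = 0.6

Newton-Raphson formula: x_{n+1} = x_n - f(x_n)/f'(x_n)

Iteration 1:
  f(0.600000) = -0.661215
  f'(0.600000) = 1.059844
  x_1 = 0.600000 - (-0.661215)/1.059844 = 1.223879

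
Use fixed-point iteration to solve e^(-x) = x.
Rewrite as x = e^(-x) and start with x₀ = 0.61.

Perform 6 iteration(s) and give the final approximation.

Equation: e^(-x) = x
Fixed-point form: x = e^(-x)
x₀ = 0.61

x_1 = g(0.610000) = 0.543351
x_2 = g(0.543351) = 0.580799
x_3 = g(0.580799) = 0.559451
x_4 = g(0.559451) = 0.571523
x_5 = g(0.571523) = 0.564665
x_6 = g(0.564665) = 0.568551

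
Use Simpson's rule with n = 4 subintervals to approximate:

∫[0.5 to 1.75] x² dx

f(x) = x²
a = 0.5, b = 1.75, n = 4
h = (b - a)/n = 0.312500

Simpson's rule: (h/3)[f(x₀) + 4f(x₁) + 2f(x₂) + ... + f(xₙ)]

x_0 = 0.5000, f(x_0) = 0.250000, coefficient = 1
x_1 = 0.8125, f(x_1) = 0.660156, coefficient = 4
x_2 = 1.1250, f(x_2) = 1.265625, coefficient = 2
x_3 = 1.4375, f(x_3) = 2.066406, coefficient = 4
x_4 = 1.7500, f(x_4) = 3.062500, coefficient = 1

I ≈ (0.312500/3) × 16.750000 = 1.744792
Exact value: 1.744792
Error: 0.000000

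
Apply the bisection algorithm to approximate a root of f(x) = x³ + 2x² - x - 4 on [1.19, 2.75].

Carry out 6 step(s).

f(x) = x³ + 2x² - x - 4
Initial interval: [1.19, 2.75]

Iteration 1:
  c_1 = (1.190000 + 2.750000)/2 = 1.970000
  f(c_1) = f(1.970000) = 9.437173
  f(a) × f(c) < 0, new interval: [1.190000, 1.970000]
Iteration 2:
  c_2 = (1.190000 + 1.970000)/2 = 1.580000
  f(c_2) = f(1.580000) = 3.357112
  f(a) × f(c) < 0, new interval: [1.190000, 1.580000]
Iteration 3:
  c_3 = (1.190000 + 1.580000)/2 = 1.385000
  f(c_3) = f(1.385000) = 1.108192
  f(a) × f(c) < 0, new interval: [1.190000, 1.385000]
Iteration 4:
  c_4 = (1.190000 + 1.385000)/2 = 1.287500
  f(c_4) = f(1.287500) = 0.162045
  f(a) × f(c) < 0, new interval: [1.190000, 1.287500]
Iteration 5:
  c_5 = (1.190000 + 1.287500)/2 = 1.238750
  f(c_5) = f(1.238750) = -0.268883
  f(a) × f(c) ≥ 0, new interval: [1.238750, 1.287500]
Iteration 6:
  c_6 = (1.238750 + 1.287500)/2 = 1.263125
  f(c_6) = f(1.263125) = -0.056859
  f(a) × f(c) ≥ 0, new interval: [1.263125, 1.287500]

After 6 iteration(s), the approximation is c_6 = 1.263125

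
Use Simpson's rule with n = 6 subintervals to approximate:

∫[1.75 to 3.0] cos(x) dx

f(x) = cos(x)
a = 1.75, b = 3.0, n = 6
h = (b - a)/n = 0.208333

Simpson's rule: (h/3)[f(x₀) + 4f(x₁) + 2f(x₂) + ... + f(xₙ)]

x_0 = 1.7500, f(x_0) = -0.178246, coefficient = 1
x_1 = 1.9583, f(x_1) = -0.377909, coefficient = 4
x_2 = 2.1667, f(x_2) = -0.561229, coefficient = 2
x_3 = 2.3750, f(x_3) = -0.720278, coefficient = 4
x_4 = 2.5833, f(x_4) = -0.848178, coefficient = 2
x_5 = 2.7917, f(x_5) = -0.939398, coefficient = 4
x_6 = 3.0000, f(x_6) = -0.989992, coefficient = 1

I ≈ (0.208333/3) × -12.137397 = -0.842875
Exact value: -0.842866
Error: 0.000009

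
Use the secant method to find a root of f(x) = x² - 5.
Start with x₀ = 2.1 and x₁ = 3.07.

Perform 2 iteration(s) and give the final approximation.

f(x) = x² - 5
x₀ = 2.1, x₁ = 3.07

Secant formula: x_{n+1} = x_n - f(x_n)(x_n - x_{n-1})/(f(x_n) - f(x_{n-1}))

Iteration 1:
  f(2.100000) = -0.590000
  f(3.070000) = 4.424900
  x_2 = 3.070000 - 4.424900×(3.070000 - 2.100000)/(4.424900 - (-0.590000))
       = 2.214120
Iteration 2:
  f(3.070000) = 4.424900
  f(2.214120) = -0.097673
  x_3 = 2.214120 - (-0.097673)×(2.214120 - 3.070000)/(-0.097673 - 4.424900)
       = 2.232604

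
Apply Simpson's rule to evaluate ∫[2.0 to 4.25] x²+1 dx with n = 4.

f(x) = x²+1
a = 2.0, b = 4.25, n = 4
h = (b - a)/n = 0.562500

Simpson's rule: (h/3)[f(x₀) + 4f(x₁) + 2f(x₂) + ... + f(xₙ)]

x_0 = 2.0000, f(x_0) = 5.000000, coefficient = 1
x_1 = 2.5625, f(x_1) = 7.566406, coefficient = 4
x_2 = 3.1250, f(x_2) = 10.765625, coefficient = 2
x_3 = 3.6875, f(x_3) = 14.597656, coefficient = 4
x_4 = 4.2500, f(x_4) = 19.062500, coefficient = 1

I ≈ (0.562500/3) × 134.250000 = 25.171875
Exact value: 25.171875
Error: 0.000000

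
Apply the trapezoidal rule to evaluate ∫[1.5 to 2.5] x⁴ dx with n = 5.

f(x) = x⁴
a = 1.5, b = 2.5, n = 5
h = (b - a)/n = 0.200000

Trapezoidal rule: (h/2)[f(x₀) + 2f(x₁) + 2f(x₂) + ... + f(xₙ)]

x_0 = 1.5000, f(x_0) = 5.062500, coefficient = 1
x_1 = 1.7000, f(x_1) = 8.352100, coefficient = 2
x_2 = 1.9000, f(x_2) = 13.032100, coefficient = 2
x_3 = 2.1000, f(x_3) = 19.448100, coefficient = 2
x_4 = 2.3000, f(x_4) = 27.984100, coefficient = 2
x_5 = 2.5000, f(x_5) = 39.062500, coefficient = 1

I ≈ (0.200000/2) × 181.757800 = 18.175780
Exact value: 18.012500
Error: 0.163280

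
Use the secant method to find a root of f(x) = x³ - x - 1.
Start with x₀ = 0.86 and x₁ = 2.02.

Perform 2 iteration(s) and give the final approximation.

f(x) = x³ - x - 1
x₀ = 0.86, x₁ = 2.02

Secant formula: x_{n+1} = x_n - f(x_n)(x_n - x_{n-1})/(f(x_n) - f(x_{n-1}))

Iteration 1:
  f(0.860000) = -1.223944
  f(2.020000) = 5.222408
  x_2 = 2.020000 - 5.222408×(2.020000 - 0.860000)/(5.222408 - (-1.223944))
       = 1.080245
Iteration 2:
  f(2.020000) = 5.222408
  f(1.080245) = -0.819676
  x_3 = 1.080245 - (-0.819676)×(1.080245 - 2.020000)/(-0.819676 - 5.222408)
       = 1.207733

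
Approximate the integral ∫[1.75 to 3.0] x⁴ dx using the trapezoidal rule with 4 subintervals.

f(x) = x⁴
a = 1.75, b = 3.0, n = 4
h = (b - a)/n = 0.312500

Trapezoidal rule: (h/2)[f(x₀) + 2f(x₁) + 2f(x₂) + ... + f(xₙ)]

x_0 = 1.7500, f(x_0) = 9.378906, coefficient = 1
x_1 = 2.0625, f(x_1) = 18.095718, coefficient = 2
x_2 = 2.3750, f(x_2) = 31.816650, coefficient = 2
x_3 = 2.6875, f(x_3) = 52.166763, coefficient = 2
x_4 = 3.0000, f(x_4) = 81.000000, coefficient = 1

I ≈ (0.312500/2) × 294.537170 = 46.021433
Exact value: 45.317383
Error: 0.704050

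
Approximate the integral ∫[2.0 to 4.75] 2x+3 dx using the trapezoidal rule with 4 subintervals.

f(x) = 2x+3
a = 2.0, b = 4.75, n = 4
h = (b - a)/n = 0.687500

Trapezoidal rule: (h/2)[f(x₀) + 2f(x₁) + 2f(x₂) + ... + f(xₙ)]

x_0 = 2.0000, f(x_0) = 7.000000, coefficient = 1
x_1 = 2.6875, f(x_1) = 8.375000, coefficient = 2
x_2 = 3.3750, f(x_2) = 9.750000, coefficient = 2
x_3 = 4.0625, f(x_3) = 11.125000, coefficient = 2
x_4 = 4.7500, f(x_4) = 12.500000, coefficient = 1

I ≈ (0.687500/2) × 78.000000 = 26.812500
Exact value: 26.812500
Error: 0.000000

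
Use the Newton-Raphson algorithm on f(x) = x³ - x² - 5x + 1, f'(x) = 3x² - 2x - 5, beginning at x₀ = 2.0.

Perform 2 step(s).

f(x) = x³ - x² - 5x + 1
f'(x) = 3x² - 2x - 5
x₀ = 2.0

Newton-Raphson formula: x_{n+1} = x_n - f(x_n)/f'(x_n)

Iteration 1:
  f(2.000000) = -5.000000
  f'(2.000000) = 3.000000
  x_1 = 2.000000 - (-5.000000)/3.000000 = 3.666667
Iteration 2:
  f(3.666667) = 18.518519
  f'(3.666667) = 28.000000
  x_2 = 3.666667 - 18.518519/28.000000 = 3.005291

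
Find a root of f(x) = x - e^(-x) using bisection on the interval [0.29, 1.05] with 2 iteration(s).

f(x) = x - e^(-x)
Initial interval: [0.29, 1.05]

Iteration 1:
  c_1 = (0.290000 + 1.050000)/2 = 0.670000
  f(c_1) = f(0.670000) = 0.158291
  f(a) × f(c) < 0, new interval: [0.290000, 0.670000]
Iteration 2:
  c_2 = (0.290000 + 0.670000)/2 = 0.480000
  f(c_2) = f(0.480000) = -0.138783
  f(a) × f(c) ≥ 0, new interval: [0.480000, 0.670000]

After 2 iteration(s), the approximation is c_2 = 0.480000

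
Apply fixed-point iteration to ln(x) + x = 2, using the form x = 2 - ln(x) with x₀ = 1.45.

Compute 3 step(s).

Equation: ln(x) + x = 2
Fixed-point form: x = 2 - ln(x)
x₀ = 1.45

x_1 = g(1.450000) = 1.628436
x_2 = g(1.628436) = 1.512380
x_3 = g(1.512380) = 1.586316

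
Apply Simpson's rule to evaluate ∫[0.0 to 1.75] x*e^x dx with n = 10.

f(x) = x*e^x
a = 0.0, b = 1.75, n = 10
h = (b - a)/n = 0.175000

Simpson's rule: (h/3)[f(x₀) + 4f(x₁) + 2f(x₂) + ... + f(xₙ)]

x_0 = 0.0000, f(x_0) = 0.000000, coefficient = 1
x_1 = 0.1750, f(x_1) = 0.208468, coefficient = 4
x_2 = 0.3500, f(x_2) = 0.496674, coefficient = 2
x_3 = 0.5250, f(x_3) = 0.887491, coefficient = 4
x_4 = 0.7000, f(x_4) = 1.409627, coefficient = 2
x_5 = 0.8750, f(x_5) = 2.099016, coefficient = 4
x_6 = 1.0500, f(x_6) = 3.000534, coefficient = 2
x_7 = 1.2250, f(x_7) = 4.170103, coefficient = 4
x_8 = 1.4000, f(x_8) = 5.677280, coefficient = 2
x_9 = 1.5750, f(x_9) = 7.608418, coefficient = 4
x_10 = 1.7500, f(x_10) = 10.070555, coefficient = 1

I ≈ (0.175000/3) × 91.132768 = 5.316078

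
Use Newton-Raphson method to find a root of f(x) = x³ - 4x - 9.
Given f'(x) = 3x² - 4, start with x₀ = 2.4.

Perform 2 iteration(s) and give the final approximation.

f(x) = x³ - 4x - 9
f'(x) = 3x² - 4
x₀ = 2.4

Newton-Raphson formula: x_{n+1} = x_n - f(x_n)/f'(x_n)

Iteration 1:
  f(2.400000) = -4.776000
  f'(2.400000) = 13.280000
  x_1 = 2.400000 - (-4.776000)/13.280000 = 2.759639
Iteration 2:
  f(2.759639) = 0.977763
  f'(2.759639) = 18.846815
  x_2 = 2.759639 - 0.977763/18.846815 = 2.707759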